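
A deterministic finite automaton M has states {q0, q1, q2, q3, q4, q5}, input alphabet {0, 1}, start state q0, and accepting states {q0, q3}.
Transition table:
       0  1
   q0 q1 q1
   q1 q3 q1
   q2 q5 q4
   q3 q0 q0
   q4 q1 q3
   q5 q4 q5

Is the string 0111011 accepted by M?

rejected

q0 --0--> q1
q1 --1--> q1
q1 --1--> q1
q1 --1--> q1
q1 --0--> q3
q3 --1--> q0
q0 --1--> q1
End in state q1, which is not an accepting state.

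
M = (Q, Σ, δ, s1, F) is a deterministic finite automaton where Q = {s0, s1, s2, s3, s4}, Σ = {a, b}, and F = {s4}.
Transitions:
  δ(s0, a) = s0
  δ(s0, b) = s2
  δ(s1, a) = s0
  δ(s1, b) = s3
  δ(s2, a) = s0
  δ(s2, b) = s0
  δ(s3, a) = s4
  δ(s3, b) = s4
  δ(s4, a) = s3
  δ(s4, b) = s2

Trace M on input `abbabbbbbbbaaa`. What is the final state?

s0

s1 --a--> s0
s0 --b--> s2
s2 --b--> s0
s0 --a--> s0
s0 --b--> s2
s2 --b--> s0
s0 --b--> s2
s2 --b--> s0
s0 --b--> s2
s2 --b--> s0
s0 --b--> s2
s2 --a--> s0
s0 --a--> s0
s0 --a--> s0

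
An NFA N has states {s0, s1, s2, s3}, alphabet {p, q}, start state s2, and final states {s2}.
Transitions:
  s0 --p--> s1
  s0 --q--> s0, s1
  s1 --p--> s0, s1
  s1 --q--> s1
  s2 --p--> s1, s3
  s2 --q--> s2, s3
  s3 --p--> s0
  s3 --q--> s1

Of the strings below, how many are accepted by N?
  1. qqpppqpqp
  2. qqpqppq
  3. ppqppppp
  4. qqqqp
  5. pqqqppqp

qqpppqpqp: rejected
qqpqppq: rejected
ppqppppp: rejected
qqqqp: rejected
pqqqppqp: rejected

0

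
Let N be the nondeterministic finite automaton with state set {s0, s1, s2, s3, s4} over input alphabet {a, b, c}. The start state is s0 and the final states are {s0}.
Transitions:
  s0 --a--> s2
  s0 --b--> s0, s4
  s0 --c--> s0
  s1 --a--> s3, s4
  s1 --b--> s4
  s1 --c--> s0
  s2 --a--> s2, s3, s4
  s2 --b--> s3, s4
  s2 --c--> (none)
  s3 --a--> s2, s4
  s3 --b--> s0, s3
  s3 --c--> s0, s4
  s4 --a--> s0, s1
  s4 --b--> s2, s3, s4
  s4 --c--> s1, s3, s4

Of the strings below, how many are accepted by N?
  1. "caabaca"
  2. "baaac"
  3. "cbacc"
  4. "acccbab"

3

"caabaca": accepted
"baaac": accepted
"cbacc": accepted
"acccbab": rejected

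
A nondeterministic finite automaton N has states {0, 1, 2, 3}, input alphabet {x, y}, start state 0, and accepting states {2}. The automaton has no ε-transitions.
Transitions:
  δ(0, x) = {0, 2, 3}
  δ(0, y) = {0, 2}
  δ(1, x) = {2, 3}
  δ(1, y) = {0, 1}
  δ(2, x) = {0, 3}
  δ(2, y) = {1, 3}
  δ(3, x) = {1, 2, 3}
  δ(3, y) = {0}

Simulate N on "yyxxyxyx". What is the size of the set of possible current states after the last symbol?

Start: {0}
read y: {0, 2}
read y: {0, 1, 2, 3}
read x: {0, 1, 2, 3}
read x: {0, 1, 2, 3}
read y: {0, 1, 2, 3}
read x: {0, 1, 2, 3}
read y: {0, 1, 2, 3}
read x: {0, 1, 2, 3}
Final reachable set {0, 1, 2, 3} has 4 states.

4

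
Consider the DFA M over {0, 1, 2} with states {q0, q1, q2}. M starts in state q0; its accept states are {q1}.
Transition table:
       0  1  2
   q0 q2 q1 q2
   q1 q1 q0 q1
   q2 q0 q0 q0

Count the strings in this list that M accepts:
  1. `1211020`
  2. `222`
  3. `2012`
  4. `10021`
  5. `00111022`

3

`1211020`: accepted
`222`: rejected
`2012`: accepted
`10021`: rejected
`00111022`: accepted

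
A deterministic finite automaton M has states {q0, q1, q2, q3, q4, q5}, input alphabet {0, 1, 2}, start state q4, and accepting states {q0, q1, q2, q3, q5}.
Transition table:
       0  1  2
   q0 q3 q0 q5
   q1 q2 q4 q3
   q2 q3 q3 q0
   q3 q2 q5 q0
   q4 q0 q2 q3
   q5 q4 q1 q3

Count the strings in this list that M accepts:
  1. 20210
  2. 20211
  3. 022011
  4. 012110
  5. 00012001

5

20210: accepted
20211: accepted
022011: accepted
012110: accepted
00012001: accepted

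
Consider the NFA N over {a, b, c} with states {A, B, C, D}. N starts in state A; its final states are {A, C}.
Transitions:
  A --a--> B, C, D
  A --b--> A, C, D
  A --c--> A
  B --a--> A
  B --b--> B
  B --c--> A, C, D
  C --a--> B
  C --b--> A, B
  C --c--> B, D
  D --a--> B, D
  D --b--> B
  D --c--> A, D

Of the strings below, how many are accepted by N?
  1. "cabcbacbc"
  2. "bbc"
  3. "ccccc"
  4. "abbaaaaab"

4

"cabcbacbc": accepted
"bbc": accepted
"ccccc": accepted
"abbaaaaab": accepted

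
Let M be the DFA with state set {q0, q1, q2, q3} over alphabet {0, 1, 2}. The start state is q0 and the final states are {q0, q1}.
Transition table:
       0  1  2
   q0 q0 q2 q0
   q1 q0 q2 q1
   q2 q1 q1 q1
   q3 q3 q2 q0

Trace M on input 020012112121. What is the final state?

q0 --0--> q0
q0 --2--> q0
q0 --0--> q0
q0 --0--> q0
q0 --1--> q2
q2 --2--> q1
q1 --1--> q2
q2 --1--> q1
q1 --2--> q1
q1 --1--> q2
q2 --2--> q1
q1 --1--> q2

q2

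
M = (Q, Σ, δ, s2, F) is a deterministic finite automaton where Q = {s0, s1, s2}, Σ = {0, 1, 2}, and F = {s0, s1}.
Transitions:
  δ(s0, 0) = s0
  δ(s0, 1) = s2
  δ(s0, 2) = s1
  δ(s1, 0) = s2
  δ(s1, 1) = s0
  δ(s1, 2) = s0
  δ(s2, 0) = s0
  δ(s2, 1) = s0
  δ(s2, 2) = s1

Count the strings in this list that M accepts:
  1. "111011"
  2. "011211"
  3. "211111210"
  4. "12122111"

"111011": accepted
"011211": rejected
"211111210": accepted
"12122111": rejected

2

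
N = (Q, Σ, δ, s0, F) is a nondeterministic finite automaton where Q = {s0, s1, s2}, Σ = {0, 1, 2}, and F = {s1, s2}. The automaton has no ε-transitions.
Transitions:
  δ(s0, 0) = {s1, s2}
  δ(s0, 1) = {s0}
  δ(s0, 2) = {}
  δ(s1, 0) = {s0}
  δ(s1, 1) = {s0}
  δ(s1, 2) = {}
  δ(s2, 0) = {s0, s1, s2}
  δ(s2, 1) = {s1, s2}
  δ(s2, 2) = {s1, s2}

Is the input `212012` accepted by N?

rejected

Start: {s0}
read 2: {}
The reachable set is empty and stays empty for the remaining 5 symbols.
Reachable ∩ accepting = {} — empty.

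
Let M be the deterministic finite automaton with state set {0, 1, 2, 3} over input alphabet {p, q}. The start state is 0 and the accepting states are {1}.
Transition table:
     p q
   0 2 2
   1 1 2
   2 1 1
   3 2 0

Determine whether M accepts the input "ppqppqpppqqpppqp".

0 --p--> 2
2 --p--> 1
1 --q--> 2
2 --p--> 1
1 --p--> 1
1 --q--> 2
2 --p--> 1
1 --p--> 1
1 --p--> 1
1 --q--> 2
2 --q--> 1
1 --p--> 1
1 --p--> 1
1 --p--> 1
1 --q--> 2
2 --p--> 1
End in state 1, which is an accepting state.

accepted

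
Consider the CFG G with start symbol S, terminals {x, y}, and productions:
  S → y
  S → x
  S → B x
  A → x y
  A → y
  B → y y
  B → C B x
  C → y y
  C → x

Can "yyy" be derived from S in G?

no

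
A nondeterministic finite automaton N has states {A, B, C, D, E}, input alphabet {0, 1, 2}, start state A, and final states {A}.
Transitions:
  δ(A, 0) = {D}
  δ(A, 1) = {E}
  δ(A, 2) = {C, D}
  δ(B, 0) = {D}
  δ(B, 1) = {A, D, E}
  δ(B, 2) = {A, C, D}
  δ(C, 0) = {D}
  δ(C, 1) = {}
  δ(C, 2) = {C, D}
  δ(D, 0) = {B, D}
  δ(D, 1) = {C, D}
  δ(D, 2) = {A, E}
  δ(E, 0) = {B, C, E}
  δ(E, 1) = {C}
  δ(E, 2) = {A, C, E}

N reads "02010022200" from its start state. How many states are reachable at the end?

Start: {A}
read 0: {D}
read 2: {A, E}
read 0: {B, C, D, E}
read 1: {A, C, D, E}
read 0: {B, C, D, E}
read 0: {B, C, D, E}
read 2: {A, C, D, E}
read 2: {A, C, D, E}
read 2: {A, C, D, E}
read 0: {B, C, D, E}
read 0: {B, C, D, E}
Final reachable set {B, C, D, E} has 4 states.

4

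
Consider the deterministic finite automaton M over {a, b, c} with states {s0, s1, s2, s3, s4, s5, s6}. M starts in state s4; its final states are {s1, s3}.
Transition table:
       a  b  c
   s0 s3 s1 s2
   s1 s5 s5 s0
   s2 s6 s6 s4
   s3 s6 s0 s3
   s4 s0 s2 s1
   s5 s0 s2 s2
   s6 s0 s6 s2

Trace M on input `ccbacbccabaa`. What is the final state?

s4 --c--> s1
s1 --c--> s0
s0 --b--> s1
s1 --a--> s5
s5 --c--> s2
s2 --b--> s6
s6 --c--> s2
s2 --c--> s4
s4 --a--> s0
s0 --b--> s1
s1 --a--> s5
s5 --a--> s0

s0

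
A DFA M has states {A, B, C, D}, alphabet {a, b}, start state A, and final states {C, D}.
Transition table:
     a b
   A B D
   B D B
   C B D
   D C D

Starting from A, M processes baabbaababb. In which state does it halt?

D

A --b--> D
D --a--> C
C --a--> B
B --b--> B
B --b--> B
B --a--> D
D --a--> C
C --b--> D
D --a--> C
C --b--> D
D --b--> D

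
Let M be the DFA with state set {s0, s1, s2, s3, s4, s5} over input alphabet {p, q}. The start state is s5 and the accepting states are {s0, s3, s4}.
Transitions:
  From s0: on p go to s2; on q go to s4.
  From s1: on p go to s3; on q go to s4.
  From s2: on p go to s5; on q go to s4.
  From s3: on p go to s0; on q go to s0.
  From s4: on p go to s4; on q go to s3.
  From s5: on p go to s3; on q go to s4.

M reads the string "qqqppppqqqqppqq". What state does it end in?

s5 --q--> s4
s4 --q--> s3
s3 --q--> s0
s0 --p--> s2
s2 --p--> s5
s5 --p--> s3
s3 --p--> s0
s0 --q--> s4
s4 --q--> s3
s3 --q--> s0
s0 --q--> s4
s4 --p--> s4
s4 --p--> s4
s4 --q--> s3
s3 --q--> s0

s0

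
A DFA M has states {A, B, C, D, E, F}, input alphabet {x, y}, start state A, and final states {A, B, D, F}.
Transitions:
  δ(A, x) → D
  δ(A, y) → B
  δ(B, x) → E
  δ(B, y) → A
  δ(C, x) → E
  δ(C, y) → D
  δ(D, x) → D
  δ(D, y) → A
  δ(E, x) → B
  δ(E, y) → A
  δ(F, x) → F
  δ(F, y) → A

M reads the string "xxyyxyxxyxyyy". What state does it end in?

A --x--> D
D --x--> D
D --y--> A
A --y--> B
B --x--> E
E --y--> A
A --x--> D
D --x--> D
D --y--> A
A --x--> D
D --y--> A
A --y--> B
B --y--> A

A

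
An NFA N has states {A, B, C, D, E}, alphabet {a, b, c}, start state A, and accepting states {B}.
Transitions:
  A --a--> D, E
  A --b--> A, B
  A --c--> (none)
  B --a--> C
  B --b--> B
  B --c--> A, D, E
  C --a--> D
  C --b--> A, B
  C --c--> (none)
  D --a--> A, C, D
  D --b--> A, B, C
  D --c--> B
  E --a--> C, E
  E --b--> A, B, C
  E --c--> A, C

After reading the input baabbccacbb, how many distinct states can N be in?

2

Start: {A}
read b: {A, B}
read a: {C, D, E}
read a: {A, C, D, E}
read b: {A, B, C}
read b: {A, B}
read c: {A, D, E}
read c: {A, B, C}
read a: {C, D, E}
read c: {A, B, C}
read b: {A, B}
read b: {A, B}
Final reachable set {A, B} has 2 states.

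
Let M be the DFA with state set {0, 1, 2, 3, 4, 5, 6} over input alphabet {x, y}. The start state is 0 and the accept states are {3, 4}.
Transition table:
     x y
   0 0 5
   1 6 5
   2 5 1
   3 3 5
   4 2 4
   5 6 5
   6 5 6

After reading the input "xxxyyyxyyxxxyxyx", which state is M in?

5

0 --x--> 0
0 --x--> 0
0 --x--> 0
0 --y--> 5
5 --y--> 5
5 --y--> 5
5 --x--> 6
6 --y--> 6
6 --y--> 6
6 --x--> 5
5 --x--> 6
6 --x--> 5
5 --y--> 5
5 --x--> 6
6 --y--> 6
6 --x--> 5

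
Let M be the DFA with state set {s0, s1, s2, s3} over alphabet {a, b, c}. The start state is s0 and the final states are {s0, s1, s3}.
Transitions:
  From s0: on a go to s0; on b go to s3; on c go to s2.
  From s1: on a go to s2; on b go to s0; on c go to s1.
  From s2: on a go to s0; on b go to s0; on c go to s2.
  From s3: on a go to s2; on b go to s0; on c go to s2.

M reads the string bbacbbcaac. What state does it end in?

s2

s0 --b--> s3
s3 --b--> s0
s0 --a--> s0
s0 --c--> s2
s2 --b--> s0
s0 --b--> s3
s3 --c--> s2
s2 --a--> s0
s0 --a--> s0
s0 --c--> s2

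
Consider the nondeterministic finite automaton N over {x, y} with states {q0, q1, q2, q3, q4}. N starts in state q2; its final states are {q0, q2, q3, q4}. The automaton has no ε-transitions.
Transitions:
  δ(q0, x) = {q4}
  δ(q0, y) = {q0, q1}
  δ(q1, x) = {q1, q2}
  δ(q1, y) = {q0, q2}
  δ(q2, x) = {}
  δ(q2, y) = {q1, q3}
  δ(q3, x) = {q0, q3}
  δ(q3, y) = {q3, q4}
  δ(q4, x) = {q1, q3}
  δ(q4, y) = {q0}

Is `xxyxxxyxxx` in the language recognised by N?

rejected

Start: {q2}
read x: {}
The reachable set is empty and stays empty for the remaining 9 symbols.
Reachable ∩ accepting = {} — empty.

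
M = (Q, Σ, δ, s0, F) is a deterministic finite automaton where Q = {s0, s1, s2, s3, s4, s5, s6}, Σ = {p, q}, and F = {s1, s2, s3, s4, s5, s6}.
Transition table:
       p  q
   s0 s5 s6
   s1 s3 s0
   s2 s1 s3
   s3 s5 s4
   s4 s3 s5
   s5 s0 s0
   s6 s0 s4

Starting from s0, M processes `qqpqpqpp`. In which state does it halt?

s5

s0 --q--> s6
s6 --q--> s4
s4 --p--> s3
s3 --q--> s4
s4 --p--> s3
s3 --q--> s4
s4 --p--> s3
s3 --p--> s5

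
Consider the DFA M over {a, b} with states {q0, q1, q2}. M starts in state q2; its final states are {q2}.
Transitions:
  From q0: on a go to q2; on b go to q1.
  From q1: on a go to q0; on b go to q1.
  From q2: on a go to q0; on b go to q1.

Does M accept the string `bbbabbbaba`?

q2 --b--> q1
q1 --b--> q1
q1 --b--> q1
q1 --a--> q0
q0 --b--> q1
q1 --b--> q1
q1 --b--> q1
q1 --a--> q0
q0 --b--> q1
q1 --a--> q0
End in state q0, which is not an accepting state.

rejected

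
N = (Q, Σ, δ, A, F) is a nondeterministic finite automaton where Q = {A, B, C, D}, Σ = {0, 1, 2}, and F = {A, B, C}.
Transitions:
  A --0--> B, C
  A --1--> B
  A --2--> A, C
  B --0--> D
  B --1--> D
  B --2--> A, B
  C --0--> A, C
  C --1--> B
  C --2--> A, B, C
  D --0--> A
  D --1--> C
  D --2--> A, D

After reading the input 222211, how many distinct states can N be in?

Start: {A}
read 2: {A, C}
read 2: {A, B, C}
read 2: {A, B, C}
read 2: {A, B, C}
read 1: {B, D}
read 1: {C, D}
Final reachable set {C, D} has 2 states.

2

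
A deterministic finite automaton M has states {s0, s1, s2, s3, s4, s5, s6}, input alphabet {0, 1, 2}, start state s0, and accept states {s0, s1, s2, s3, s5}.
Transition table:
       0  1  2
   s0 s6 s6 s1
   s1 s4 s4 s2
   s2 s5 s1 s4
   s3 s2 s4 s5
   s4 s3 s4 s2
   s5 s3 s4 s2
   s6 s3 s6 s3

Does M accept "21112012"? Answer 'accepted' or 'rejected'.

s0 --2--> s1
s1 --1--> s4
s4 --1--> s4
s4 --1--> s4
s4 --2--> s2
s2 --0--> s5
s5 --1--> s4
s4 --2--> s2
End in state s2, which is an accepting state.

accepted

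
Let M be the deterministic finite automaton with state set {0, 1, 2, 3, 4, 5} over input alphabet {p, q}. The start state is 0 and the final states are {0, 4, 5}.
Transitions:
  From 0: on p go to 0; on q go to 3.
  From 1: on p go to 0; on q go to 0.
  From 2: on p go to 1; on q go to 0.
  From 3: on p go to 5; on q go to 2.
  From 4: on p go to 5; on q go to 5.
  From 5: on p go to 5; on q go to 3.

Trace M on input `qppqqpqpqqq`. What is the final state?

0 --q--> 3
3 --p--> 5
5 --p--> 5
5 --q--> 3
3 --q--> 2
2 --p--> 1
1 --q--> 0
0 --p--> 0
0 --q--> 3
3 --q--> 2
2 --q--> 0

0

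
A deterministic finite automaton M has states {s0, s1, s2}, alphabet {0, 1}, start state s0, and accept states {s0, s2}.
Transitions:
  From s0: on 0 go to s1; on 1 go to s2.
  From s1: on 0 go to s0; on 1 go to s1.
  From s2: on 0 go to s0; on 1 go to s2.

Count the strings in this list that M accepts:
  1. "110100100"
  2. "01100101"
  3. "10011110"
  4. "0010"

"110100100": rejected
"01100101": accepted
"10011110": accepted
"0010": accepted

3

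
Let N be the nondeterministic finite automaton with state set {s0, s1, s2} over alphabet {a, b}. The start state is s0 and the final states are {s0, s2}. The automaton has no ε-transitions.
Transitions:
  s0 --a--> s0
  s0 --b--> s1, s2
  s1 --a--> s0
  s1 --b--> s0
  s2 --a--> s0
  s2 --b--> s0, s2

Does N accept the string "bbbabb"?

accepted

Start: {s0}
read b: {s1, s2}
read b: {s0, s2}
read b: {s0, s1, s2}
read a: {s0}
read b: {s1, s2}
read b: {s0, s2}
Reachable ∩ accepting = {s0, s2} — nonempty.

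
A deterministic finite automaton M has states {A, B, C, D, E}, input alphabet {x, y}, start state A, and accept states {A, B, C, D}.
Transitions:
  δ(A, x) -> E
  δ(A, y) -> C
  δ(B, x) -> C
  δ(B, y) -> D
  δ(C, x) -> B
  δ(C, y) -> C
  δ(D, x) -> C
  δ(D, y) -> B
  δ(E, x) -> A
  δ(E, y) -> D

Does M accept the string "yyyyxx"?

accepted

A --y--> C
C --y--> C
C --y--> C
C --y--> C
C --x--> B
B --x--> C
End in state C, which is an accepting state.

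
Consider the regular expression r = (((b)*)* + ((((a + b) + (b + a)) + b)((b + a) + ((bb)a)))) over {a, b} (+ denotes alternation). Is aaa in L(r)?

Neither ((b)*)* nor ((((a+b)+(b+a))+b)((b+a)+((bb)a))) matches aaa.

no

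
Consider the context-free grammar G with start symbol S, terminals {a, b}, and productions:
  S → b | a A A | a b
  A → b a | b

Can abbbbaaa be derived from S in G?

no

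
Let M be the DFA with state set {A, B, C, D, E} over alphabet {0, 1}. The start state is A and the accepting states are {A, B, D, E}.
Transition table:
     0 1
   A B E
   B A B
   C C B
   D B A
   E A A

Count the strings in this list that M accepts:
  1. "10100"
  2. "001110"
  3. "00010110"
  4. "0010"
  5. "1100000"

5

"10100": accepted
"001110": accepted
"00010110": accepted
"0010": accepted
"1100000": accepted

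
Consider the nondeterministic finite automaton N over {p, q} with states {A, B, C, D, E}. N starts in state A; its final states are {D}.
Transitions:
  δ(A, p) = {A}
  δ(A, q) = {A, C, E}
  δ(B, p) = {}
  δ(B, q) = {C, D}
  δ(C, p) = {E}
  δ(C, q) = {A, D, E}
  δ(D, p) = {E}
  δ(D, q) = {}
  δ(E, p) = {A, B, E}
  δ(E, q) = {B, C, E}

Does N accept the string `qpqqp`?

Start: {A}
read q: {A, C, E}
read p: {A, B, E}
read q: {A, B, C, D, E}
read q: {A, B, C, D, E}
read p: {A, B, E}
Reachable ∩ accepting = {} — empty.

rejected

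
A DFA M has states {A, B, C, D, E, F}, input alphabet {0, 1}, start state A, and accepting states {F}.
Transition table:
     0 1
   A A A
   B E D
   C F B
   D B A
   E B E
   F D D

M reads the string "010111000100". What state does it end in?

A

A --0--> A
A --1--> A
A --0--> A
A --1--> A
A --1--> A
A --1--> A
A --0--> A
A --0--> A
A --0--> A
A --1--> A
A --0--> A
A --0--> A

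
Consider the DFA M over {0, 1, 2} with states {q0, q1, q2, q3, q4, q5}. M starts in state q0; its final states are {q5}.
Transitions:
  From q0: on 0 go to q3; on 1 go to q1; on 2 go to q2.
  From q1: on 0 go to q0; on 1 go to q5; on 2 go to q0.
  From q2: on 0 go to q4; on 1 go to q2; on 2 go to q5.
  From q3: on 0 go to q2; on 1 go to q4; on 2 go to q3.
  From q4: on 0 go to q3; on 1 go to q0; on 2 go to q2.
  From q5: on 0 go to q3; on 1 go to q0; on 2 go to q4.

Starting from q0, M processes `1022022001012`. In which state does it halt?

q0 --1--> q1
q1 --0--> q0
q0 --2--> q2
q2 --2--> q5
q5 --0--> q3
q3 --2--> q3
q3 --2--> q3
q3 --0--> q2
q2 --0--> q4
q4 --1--> q0
q0 --0--> q3
q3 --1--> q4
q4 --2--> q2

q2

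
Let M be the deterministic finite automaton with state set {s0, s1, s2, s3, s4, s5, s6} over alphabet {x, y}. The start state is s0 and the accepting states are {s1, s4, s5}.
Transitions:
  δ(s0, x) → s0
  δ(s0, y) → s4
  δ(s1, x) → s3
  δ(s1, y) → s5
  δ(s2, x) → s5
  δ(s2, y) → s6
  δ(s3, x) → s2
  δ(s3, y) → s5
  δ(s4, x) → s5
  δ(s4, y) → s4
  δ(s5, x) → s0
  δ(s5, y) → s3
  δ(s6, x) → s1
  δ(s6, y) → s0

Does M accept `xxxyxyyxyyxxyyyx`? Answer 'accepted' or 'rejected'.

accepted

s0 --x--> s0
s0 --x--> s0
s0 --x--> s0
s0 --y--> s4
s4 --x--> s5
s5 --y--> s3
s3 --y--> s5
s5 --x--> s0
s0 --y--> s4
s4 --y--> s4
s4 --x--> s5
s5 --x--> s0
s0 --y--> s4
s4 --y--> s4
s4 --y--> s4
s4 --x--> s5
End in state s5, which is an accepting state.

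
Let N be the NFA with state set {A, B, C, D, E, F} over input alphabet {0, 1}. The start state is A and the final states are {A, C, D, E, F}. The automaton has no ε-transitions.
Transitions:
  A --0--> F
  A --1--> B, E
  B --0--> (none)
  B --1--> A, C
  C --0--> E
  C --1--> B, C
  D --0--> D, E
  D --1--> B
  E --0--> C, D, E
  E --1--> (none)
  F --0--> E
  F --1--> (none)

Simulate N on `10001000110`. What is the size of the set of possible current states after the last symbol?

Start: {A}
read 1: {B, E}
read 0: {C, D, E}
read 0: {C, D, E}
read 0: {C, D, E}
read 1: {B, C}
read 0: {E}
read 0: {C, D, E}
read 0: {C, D, E}
read 1: {B, C}
read 1: {A, B, C}
read 0: {E, F}
Final reachable set {E, F} has 2 states.

2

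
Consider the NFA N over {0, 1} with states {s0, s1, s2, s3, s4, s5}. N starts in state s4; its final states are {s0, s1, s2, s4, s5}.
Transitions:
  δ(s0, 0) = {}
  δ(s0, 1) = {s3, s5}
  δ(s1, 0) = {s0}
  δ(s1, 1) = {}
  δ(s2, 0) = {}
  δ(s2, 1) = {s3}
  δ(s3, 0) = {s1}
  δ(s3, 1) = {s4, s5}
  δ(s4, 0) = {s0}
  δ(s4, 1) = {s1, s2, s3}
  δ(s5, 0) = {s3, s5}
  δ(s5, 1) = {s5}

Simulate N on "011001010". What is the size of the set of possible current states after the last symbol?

Start: {s4}
read 0: {s0}
read 1: {s3, s5}
read 1: {s4, s5}
read 0: {s0, s3, s5}
read 0: {s1, s3, s5}
read 1: {s4, s5}
read 0: {s0, s3, s5}
read 1: {s3, s4, s5}
read 0: {s0, s1, s3, s5}
Final reachable set {s0, s1, s3, s5} has 4 states.

4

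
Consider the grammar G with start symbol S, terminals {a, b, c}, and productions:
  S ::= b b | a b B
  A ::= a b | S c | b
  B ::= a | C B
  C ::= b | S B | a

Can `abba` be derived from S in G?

S ⇒ abB ⇒ abCB ⇒ abbB ⇒ abba

yes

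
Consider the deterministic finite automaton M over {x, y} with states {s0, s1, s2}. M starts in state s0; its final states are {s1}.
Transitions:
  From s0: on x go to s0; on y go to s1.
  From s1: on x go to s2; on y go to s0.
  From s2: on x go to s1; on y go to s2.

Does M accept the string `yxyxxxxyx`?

s0 --y--> s1
s1 --x--> s2
s2 --y--> s2
s2 --x--> s1
s1 --x--> s2
s2 --x--> s1
s1 --x--> s2
s2 --y--> s2
s2 --x--> s1
End in state s1, which is an accepting state.

accepted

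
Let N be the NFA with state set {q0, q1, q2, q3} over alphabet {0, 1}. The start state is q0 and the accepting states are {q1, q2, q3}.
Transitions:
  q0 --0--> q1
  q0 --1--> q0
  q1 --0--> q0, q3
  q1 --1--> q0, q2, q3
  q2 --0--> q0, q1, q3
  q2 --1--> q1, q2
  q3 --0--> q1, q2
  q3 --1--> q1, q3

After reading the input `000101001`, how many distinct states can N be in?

Start: {q0}
read 0: {q1}
read 0: {q0, q3}
read 0: {q1, q2}
read 1: {q0, q1, q2, q3}
read 0: {q0, q1, q2, q3}
read 1: {q0, q1, q2, q3}
read 0: {q0, q1, q2, q3}
read 0: {q0, q1, q2, q3}
read 1: {q0, q1, q2, q3}
Final reachable set {q0, q1, q2, q3} has 4 states.

4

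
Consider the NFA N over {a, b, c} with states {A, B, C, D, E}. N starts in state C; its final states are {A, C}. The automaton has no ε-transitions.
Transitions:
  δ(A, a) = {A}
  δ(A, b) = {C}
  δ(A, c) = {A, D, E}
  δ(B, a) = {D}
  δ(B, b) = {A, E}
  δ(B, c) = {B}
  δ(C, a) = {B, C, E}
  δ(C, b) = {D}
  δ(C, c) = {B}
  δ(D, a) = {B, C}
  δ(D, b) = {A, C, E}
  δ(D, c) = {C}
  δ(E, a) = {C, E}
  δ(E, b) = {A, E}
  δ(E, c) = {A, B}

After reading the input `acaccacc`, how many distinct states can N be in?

Start: {C}
read a: {B, C, E}
read c: {A, B}
read a: {A, D}
read c: {A, C, D, E}
read c: {A, B, C, D, E}
read a: {A, B, C, D, E}
read c: {A, B, C, D, E}
read c: {A, B, C, D, E}
Final reachable set {A, B, C, D, E} has 5 states.

5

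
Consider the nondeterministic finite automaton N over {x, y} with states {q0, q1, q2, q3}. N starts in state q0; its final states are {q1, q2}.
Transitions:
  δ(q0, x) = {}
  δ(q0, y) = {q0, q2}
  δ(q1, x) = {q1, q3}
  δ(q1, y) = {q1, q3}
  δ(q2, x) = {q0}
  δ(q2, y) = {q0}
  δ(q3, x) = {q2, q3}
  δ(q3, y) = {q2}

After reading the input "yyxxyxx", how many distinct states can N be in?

0

Start: {q0}
read y: {q0, q2}
read y: {q0, q2}
read x: {q0}
read x: {}
The reachable set is empty and stays empty for the remaining 3 symbols.
Final reachable set {} has 0 states.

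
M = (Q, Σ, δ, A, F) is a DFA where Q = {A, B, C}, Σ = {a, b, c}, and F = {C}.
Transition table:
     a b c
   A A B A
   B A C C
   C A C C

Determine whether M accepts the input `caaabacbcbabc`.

A --c--> A
A --a--> A
A --a--> A
A --a--> A
A --b--> B
B --a--> A
A --c--> A
A --b--> B
B --c--> C
C --b--> C
C --a--> A
A --b--> B
B --c--> C
End in state C, which is an accepting state.

accepted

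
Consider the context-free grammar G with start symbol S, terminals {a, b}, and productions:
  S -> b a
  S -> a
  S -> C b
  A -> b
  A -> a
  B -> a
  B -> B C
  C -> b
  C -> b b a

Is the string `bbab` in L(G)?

S ⇒ Cb ⇒ bbab

yes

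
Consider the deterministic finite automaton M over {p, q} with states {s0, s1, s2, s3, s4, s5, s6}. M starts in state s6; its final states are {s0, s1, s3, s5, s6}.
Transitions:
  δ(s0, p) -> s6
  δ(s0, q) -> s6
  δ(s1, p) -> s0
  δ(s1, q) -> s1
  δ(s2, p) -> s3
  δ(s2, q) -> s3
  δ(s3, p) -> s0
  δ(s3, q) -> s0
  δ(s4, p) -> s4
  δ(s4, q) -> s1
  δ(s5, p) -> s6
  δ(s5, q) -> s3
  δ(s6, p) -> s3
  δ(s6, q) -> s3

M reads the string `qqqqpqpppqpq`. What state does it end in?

s6 --q--> s3
s3 --q--> s0
s0 --q--> s6
s6 --q--> s3
s3 --p--> s0
s0 --q--> s6
s6 --p--> s3
s3 --p--> s0
s0 --p--> s6
s6 --q--> s3
s3 --p--> s0
s0 --q--> s6

s6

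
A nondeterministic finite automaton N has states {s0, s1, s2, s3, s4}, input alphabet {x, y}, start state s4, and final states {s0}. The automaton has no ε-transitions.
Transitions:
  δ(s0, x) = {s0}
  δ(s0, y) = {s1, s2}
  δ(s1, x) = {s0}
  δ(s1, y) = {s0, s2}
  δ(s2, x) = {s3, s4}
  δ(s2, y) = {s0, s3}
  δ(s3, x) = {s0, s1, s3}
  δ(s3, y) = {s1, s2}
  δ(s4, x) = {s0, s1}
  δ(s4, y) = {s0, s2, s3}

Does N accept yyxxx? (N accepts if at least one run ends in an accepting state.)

Start: {s4}
read y: {s0, s2, s3}
read y: {s0, s1, s2, s3}
read x: {s0, s1, s3, s4}
read x: {s0, s1, s3}
read x: {s0, s1, s3}
Reachable ∩ accepting = {s0} — nonempty.

accepted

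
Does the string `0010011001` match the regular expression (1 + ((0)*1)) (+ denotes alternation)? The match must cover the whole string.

no

Neither 1 nor ((0)*1) matches 0010011001.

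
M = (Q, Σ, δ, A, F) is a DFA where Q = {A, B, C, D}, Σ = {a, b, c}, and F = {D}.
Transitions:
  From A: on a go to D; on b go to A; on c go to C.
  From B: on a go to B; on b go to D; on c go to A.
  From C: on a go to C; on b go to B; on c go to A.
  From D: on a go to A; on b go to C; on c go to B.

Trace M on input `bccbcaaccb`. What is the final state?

A --b--> A
A --c--> C
C --c--> A
A --b--> A
A --c--> C
C --a--> C
C --a--> C
C --c--> A
A --c--> C
C --b--> B

B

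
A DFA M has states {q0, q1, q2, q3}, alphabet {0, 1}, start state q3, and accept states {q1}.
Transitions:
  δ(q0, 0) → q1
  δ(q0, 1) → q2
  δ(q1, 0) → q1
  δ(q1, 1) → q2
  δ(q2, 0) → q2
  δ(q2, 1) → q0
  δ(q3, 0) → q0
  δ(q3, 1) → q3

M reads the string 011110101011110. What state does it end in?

q1

q3 --0--> q0
q0 --1--> q2
q2 --1--> q0
q0 --1--> q2
q2 --1--> q0
q0 --0--> q1
q1 --1--> q2
q2 --0--> q2
q2 --1--> q0
q0 --0--> q1
q1 --1--> q2
q2 --1--> q0
q0 --1--> q2
q2 --1--> q0
q0 --0--> q1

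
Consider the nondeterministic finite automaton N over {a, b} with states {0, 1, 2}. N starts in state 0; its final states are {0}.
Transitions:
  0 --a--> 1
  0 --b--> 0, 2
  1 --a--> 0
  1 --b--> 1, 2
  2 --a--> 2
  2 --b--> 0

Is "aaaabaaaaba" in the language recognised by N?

Start: {0}
read a: {1}
read a: {0}
read a: {1}
read a: {0}
read b: {0, 2}
read a: {1, 2}
read a: {0, 2}
read a: {1, 2}
read a: {0, 2}
read b: {0, 2}
read a: {1, 2}
Reachable ∩ accepting = {} — empty.

rejected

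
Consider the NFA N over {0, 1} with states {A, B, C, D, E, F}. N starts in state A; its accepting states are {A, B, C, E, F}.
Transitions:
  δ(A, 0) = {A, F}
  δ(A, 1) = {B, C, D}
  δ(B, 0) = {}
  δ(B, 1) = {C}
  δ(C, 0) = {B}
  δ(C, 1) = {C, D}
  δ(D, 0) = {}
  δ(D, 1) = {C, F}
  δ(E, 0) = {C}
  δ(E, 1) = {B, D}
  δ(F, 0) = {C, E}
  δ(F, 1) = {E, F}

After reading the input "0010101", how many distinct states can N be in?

1

Start: {A}
read 0: {A, F}
read 0: {A, C, E, F}
read 1: {B, C, D, E, F}
read 0: {B, C, E}
read 1: {B, C, D}
read 0: {B}
read 1: {C}
Final reachable set {C} has 1 state.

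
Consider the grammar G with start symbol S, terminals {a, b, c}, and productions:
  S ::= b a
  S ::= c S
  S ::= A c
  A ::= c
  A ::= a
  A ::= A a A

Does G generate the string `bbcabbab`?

no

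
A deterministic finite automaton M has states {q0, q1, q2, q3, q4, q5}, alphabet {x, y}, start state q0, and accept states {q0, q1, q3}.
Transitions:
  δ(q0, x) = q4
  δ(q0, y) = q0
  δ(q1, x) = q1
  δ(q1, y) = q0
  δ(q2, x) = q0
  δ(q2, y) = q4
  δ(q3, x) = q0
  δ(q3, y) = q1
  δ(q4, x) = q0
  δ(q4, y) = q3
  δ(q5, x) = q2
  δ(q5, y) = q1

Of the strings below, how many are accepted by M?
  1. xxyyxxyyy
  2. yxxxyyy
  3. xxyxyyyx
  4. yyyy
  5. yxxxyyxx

4

xxyyxxyyy: accepted
yxxxyyy: accepted
xxyxyyyx: rejected
yyyy: accepted
yxxxyyxx: accepted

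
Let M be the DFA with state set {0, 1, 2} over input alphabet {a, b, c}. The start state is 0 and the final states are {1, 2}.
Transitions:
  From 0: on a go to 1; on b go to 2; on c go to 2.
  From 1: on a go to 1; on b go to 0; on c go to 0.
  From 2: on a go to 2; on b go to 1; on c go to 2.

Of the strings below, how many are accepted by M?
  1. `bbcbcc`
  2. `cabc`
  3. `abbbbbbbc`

`bbcbcc`: accepted
`cabc`: rejected
`abbbbbbbc`: accepted

2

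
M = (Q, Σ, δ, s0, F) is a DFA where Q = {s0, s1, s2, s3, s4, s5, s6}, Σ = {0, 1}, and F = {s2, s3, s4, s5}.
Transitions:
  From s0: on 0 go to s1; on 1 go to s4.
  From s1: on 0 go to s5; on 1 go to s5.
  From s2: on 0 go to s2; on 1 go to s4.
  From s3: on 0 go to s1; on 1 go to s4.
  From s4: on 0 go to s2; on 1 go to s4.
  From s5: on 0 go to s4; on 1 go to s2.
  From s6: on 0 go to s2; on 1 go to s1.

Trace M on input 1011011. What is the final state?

s0 --1--> s4
s4 --0--> s2
s2 --1--> s4
s4 --1--> s4
s4 --0--> s2
s2 --1--> s4
s4 --1--> s4

s4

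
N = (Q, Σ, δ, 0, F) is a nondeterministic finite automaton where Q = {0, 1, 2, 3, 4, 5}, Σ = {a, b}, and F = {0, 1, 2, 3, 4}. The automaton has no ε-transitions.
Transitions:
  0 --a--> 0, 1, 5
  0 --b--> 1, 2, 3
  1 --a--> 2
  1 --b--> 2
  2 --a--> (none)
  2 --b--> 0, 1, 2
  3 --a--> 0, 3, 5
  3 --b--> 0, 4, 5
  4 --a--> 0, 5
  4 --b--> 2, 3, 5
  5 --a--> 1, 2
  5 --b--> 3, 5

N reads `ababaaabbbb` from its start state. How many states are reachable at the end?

Start: {0}
read a: {0, 1, 5}
read b: {1, 2, 3, 5}
read a: {0, 1, 2, 3, 5}
read b: {0, 1, 2, 3, 4, 5}
read a: {0, 1, 2, 3, 5}
read a: {0, 1, 2, 3, 5}
read a: {0, 1, 2, 3, 5}
read b: {0, 1, 2, 3, 4, 5}
read b: {0, 1, 2, 3, 4, 5}
read b: {0, 1, 2, 3, 4, 5}
read b: {0, 1, 2, 3, 4, 5}
Final reachable set {0, 1, 2, 3, 4, 5} has 6 states.

6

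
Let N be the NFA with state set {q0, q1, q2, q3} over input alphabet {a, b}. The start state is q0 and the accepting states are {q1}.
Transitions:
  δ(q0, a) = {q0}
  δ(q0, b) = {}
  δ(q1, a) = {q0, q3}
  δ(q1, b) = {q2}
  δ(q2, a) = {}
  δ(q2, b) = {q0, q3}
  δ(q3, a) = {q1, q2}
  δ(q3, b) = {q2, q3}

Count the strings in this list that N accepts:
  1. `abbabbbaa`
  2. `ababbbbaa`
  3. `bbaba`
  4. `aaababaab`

0

`abbabbbaa`: rejected
`ababbbbaa`: rejected
`bbaba`: rejected
`aaababaab`: rejected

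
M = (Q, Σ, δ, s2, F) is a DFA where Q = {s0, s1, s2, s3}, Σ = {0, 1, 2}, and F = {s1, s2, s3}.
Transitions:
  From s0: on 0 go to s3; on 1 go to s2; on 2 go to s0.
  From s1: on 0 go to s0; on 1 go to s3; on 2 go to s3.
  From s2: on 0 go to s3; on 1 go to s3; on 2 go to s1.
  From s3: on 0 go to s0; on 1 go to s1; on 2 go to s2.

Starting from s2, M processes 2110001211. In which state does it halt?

s2 --2--> s1
s1 --1--> s3
s3 --1--> s1
s1 --0--> s0
s0 --0--> s3
s3 --0--> s0
s0 --1--> s2
s2 --2--> s1
s1 --1--> s3
s3 --1--> s1

s1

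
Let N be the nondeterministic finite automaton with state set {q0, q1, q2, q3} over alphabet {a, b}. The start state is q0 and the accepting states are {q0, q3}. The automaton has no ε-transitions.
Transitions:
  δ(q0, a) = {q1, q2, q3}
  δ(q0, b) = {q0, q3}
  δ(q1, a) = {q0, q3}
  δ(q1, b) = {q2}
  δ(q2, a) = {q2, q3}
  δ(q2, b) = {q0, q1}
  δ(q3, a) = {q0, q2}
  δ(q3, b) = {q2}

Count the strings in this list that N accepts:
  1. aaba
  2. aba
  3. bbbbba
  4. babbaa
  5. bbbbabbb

5

aaba: accepted
aba: accepted
bbbbba: accepted
babbaa: accepted
bbbbabbb: accepted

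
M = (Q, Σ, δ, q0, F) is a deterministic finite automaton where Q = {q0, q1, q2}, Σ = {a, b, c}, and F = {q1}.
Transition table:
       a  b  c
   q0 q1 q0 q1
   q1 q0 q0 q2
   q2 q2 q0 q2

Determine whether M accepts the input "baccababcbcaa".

accepted

q0 --b--> q0
q0 --a--> q1
q1 --c--> q2
q2 --c--> q2
q2 --a--> q2
q2 --b--> q0
q0 --a--> q1
q1 --b--> q0
q0 --c--> q1
q1 --b--> q0
q0 --c--> q1
q1 --a--> q0
q0 --a--> q1
End in state q1, which is an accepting state.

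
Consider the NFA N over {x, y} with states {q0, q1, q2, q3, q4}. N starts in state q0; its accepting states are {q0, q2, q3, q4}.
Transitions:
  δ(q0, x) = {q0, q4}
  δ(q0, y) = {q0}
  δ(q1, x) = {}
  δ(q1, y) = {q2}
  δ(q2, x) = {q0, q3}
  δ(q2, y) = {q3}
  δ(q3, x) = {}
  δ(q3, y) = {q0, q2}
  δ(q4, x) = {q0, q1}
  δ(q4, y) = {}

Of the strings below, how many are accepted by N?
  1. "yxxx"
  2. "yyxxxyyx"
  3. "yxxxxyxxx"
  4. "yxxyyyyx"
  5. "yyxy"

"yxxx": accepted
"yyxxxyyx": accepted
"yxxxxyxxx": accepted
"yxxyyyyx": accepted
"yyxy": accepted

5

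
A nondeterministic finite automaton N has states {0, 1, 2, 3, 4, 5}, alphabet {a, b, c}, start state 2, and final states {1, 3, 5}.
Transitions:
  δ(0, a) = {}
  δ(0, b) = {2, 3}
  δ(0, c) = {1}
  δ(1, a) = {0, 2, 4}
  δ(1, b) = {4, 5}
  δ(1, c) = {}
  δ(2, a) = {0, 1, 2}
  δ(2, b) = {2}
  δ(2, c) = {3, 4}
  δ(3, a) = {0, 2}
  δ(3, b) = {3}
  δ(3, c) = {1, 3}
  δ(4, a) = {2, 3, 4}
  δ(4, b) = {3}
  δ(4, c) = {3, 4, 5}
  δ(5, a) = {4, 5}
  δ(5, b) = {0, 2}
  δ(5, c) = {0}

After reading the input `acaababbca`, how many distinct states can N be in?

Start: {2}
read a: {0, 1, 2}
read c: {1, 3, 4}
read a: {0, 2, 3, 4}
read a: {0, 1, 2, 3, 4}
read b: {2, 3, 4, 5}
read a: {0, 1, 2, 3, 4, 5}
read b: {0, 2, 3, 4, 5}
read b: {0, 2, 3}
read c: {1, 3, 4}
read a: {0, 2, 3, 4}
Final reachable set {0, 2, 3, 4} has 4 states.

4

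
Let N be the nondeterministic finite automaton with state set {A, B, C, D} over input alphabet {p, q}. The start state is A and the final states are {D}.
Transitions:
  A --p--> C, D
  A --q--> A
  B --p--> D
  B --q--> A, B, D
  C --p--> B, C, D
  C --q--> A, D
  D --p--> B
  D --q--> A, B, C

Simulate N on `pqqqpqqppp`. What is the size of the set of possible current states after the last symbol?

3

Start: {A}
read p: {C, D}
read q: {A, B, C, D}
read q: {A, B, C, D}
read q: {A, B, C, D}
read p: {B, C, D}
read q: {A, B, C, D}
read q: {A, B, C, D}
read p: {B, C, D}
read p: {B, C, D}
read p: {B, C, D}
Final reachable set {B, C, D} has 3 states.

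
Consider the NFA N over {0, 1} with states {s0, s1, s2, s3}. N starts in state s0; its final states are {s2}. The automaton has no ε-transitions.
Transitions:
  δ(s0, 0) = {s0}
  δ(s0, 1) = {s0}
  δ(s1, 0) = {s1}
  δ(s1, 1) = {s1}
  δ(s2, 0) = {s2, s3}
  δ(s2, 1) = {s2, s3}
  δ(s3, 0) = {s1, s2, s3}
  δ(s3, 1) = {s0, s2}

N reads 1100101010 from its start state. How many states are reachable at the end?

1

Start: {s0}
read 1: {s0}
read 1: {s0}
read 0: {s0}
read 0: {s0}
read 1: {s0}
read 0: {s0}
read 1: {s0}
read 0: {s0}
read 1: {s0}
read 0: {s0}
Final reachable set {s0} has 1 state.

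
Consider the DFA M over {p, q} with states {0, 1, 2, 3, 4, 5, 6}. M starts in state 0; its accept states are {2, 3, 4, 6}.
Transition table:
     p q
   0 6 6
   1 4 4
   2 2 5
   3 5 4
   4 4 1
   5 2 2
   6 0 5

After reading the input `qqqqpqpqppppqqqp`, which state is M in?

2

0 --q--> 6
6 --q--> 5
5 --q--> 2
2 --q--> 5
5 --p--> 2
2 --q--> 5
5 --p--> 2
2 --q--> 5
5 --p--> 2
2 --p--> 2
2 --p--> 2
2 --p--> 2
2 --q--> 5
5 --q--> 2
2 --q--> 5
5 --p--> 2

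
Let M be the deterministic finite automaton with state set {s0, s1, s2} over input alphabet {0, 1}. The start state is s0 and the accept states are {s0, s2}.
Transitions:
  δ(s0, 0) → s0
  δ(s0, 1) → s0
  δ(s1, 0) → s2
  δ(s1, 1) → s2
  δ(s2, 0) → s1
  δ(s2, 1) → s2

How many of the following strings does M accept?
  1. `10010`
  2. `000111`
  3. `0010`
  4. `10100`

4

`10010`: accepted
`000111`: accepted
`0010`: accepted
`10100`: accepted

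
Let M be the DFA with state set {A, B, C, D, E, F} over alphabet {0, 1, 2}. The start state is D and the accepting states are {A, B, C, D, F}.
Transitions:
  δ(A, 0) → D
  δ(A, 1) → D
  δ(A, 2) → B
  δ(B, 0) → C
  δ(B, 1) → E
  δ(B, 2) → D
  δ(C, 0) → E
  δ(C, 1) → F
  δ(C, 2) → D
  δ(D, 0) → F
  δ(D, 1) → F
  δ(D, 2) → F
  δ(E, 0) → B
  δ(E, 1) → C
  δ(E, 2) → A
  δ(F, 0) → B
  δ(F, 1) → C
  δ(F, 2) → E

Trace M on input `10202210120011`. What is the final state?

C

D --1--> F
F --0--> B
B --2--> D
D --0--> F
F --2--> E
E --2--> A
A --1--> D
D --0--> F
F --1--> C
C --2--> D
D --0--> F
F --0--> B
B --1--> E
E --1--> C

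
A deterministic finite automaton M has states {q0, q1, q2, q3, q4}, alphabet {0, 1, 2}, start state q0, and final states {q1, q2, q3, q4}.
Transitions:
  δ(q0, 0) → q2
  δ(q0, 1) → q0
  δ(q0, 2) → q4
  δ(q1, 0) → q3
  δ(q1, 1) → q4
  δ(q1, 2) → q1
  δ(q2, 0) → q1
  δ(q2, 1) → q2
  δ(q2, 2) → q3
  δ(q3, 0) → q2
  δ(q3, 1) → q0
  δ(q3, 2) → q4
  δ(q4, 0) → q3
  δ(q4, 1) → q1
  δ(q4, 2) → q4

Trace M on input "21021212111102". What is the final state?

q0 --2--> q4
q4 --1--> q1
q1 --0--> q3
q3 --2--> q4
q4 --1--> q1
q1 --2--> q1
q1 --1--> q4
q4 --2--> q4
q4 --1--> q1
q1 --1--> q4
q4 --1--> q1
q1 --1--> q4
q4 --0--> q3
q3 --2--> q4

q4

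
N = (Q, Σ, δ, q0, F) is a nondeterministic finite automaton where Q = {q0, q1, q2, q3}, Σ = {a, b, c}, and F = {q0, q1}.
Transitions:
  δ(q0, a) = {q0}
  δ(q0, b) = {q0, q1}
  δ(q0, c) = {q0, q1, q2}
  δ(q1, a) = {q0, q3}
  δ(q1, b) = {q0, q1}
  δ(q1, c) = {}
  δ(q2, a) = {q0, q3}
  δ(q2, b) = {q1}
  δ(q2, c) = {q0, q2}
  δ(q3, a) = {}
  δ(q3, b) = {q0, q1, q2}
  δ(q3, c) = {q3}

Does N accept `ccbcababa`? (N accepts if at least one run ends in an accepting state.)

Start: {q0}
read c: {q0, q1, q2}
read c: {q0, q1, q2}
read b: {q0, q1}
read c: {q0, q1, q2}
read a: {q0, q3}
read b: {q0, q1, q2}
read a: {q0, q3}
read b: {q0, q1, q2}
read a: {q0, q3}
Reachable ∩ accepting = {q0} — nonempty.

accepted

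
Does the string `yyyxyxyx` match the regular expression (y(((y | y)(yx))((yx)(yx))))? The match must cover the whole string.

Split as y·yyxyxyx: y matches y and (((y|y)(yx))((yx)(yx))) matches yyxyxyx.

yes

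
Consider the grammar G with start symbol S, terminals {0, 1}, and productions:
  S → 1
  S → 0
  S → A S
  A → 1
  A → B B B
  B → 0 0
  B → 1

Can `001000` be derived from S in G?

S ⇒ AS ⇒ BBBS ⇒ 00BBS ⇒ 001BS ⇒ 00100S ⇒ 001000

yes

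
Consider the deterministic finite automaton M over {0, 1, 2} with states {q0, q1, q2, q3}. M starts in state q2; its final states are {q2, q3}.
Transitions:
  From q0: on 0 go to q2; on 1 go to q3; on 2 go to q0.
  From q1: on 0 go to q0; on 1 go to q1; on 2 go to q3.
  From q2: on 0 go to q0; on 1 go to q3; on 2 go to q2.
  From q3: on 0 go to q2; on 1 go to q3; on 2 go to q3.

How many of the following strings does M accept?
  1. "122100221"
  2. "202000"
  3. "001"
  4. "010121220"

"122100221": accepted
"202000": accepted
"001": accepted
"010121220": accepted

4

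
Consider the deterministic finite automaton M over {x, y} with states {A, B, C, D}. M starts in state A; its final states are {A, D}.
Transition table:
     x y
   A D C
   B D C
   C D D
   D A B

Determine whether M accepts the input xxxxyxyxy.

A --x--> D
D --x--> A
A --x--> D
D --x--> A
A --y--> C
C --x--> D
D --y--> B
B --x--> D
D --y--> B
End in state B, which is not an accepting state.

rejected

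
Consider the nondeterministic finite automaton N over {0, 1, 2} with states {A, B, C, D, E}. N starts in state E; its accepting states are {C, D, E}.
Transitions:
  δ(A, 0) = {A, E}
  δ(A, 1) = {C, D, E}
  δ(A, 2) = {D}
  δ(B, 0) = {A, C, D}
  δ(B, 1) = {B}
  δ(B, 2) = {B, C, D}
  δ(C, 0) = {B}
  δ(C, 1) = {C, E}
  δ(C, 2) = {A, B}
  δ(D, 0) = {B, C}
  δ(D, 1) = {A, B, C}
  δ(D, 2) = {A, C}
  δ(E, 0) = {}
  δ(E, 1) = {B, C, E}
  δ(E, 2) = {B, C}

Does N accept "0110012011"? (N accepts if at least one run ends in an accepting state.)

Start: {E}
read 0: {}
The reachable set is empty and stays empty for the remaining 9 symbols.
Reachable ∩ accepting = {} — empty.

rejected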